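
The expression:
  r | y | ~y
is always true.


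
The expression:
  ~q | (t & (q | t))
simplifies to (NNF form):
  t | ~q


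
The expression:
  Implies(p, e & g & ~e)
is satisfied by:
  {p: False}


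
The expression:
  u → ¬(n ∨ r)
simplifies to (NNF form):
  (¬n ∧ ¬r) ∨ ¬u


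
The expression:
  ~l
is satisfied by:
  {l: False}


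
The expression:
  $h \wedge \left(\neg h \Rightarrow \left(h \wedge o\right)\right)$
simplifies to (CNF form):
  $h$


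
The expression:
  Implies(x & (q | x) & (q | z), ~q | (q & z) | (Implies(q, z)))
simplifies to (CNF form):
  z | ~q | ~x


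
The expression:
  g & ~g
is never true.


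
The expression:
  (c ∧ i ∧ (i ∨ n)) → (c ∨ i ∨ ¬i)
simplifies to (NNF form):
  True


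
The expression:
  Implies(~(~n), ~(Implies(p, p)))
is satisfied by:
  {n: False}


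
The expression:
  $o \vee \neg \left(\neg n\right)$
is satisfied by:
  {n: True, o: True}
  {n: True, o: False}
  {o: True, n: False}


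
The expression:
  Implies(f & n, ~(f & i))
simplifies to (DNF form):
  ~f | ~i | ~n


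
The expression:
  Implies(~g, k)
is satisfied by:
  {k: True, g: True}
  {k: True, g: False}
  {g: True, k: False}


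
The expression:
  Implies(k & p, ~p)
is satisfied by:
  {p: False, k: False}
  {k: True, p: False}
  {p: True, k: False}


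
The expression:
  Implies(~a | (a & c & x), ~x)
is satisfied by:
  {a: True, c: False, x: False}
  {c: False, x: False, a: False}
  {a: True, c: True, x: False}
  {c: True, a: False, x: False}
  {x: True, a: True, c: False}


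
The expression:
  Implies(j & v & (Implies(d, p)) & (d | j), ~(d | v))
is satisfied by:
  {d: True, p: False, v: False, j: False}
  {d: False, p: False, v: False, j: False}
  {d: True, p: True, v: False, j: False}
  {p: True, d: False, v: False, j: False}
  {j: True, d: True, p: False, v: False}
  {j: True, d: False, p: False, v: False}
  {j: True, d: True, p: True, v: False}
  {j: True, p: True, d: False, v: False}
  {v: True, d: True, j: False, p: False}
  {v: True, j: False, p: False, d: False}
  {d: True, v: True, p: True, j: False}
  {v: True, p: True, j: False, d: False}
  {d: True, v: True, j: True, p: False}


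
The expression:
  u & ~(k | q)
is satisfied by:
  {u: True, q: False, k: False}


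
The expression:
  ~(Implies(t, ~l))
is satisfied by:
  {t: True, l: True}


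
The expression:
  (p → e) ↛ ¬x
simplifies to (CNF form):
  x ∧ (e ∨ ¬p)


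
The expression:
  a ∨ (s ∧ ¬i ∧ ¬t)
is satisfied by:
  {a: True, s: True, t: False, i: False}
  {a: True, t: False, s: False, i: False}
  {a: True, i: True, s: True, t: False}
  {a: True, i: True, t: False, s: False}
  {a: True, s: True, t: True, i: False}
  {a: True, t: True, s: False, i: False}
  {a: True, i: True, t: True, s: True}
  {a: True, i: True, t: True, s: False}
  {s: True, i: False, t: False, a: False}


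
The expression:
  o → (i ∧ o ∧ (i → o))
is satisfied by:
  {i: True, o: False}
  {o: False, i: False}
  {o: True, i: True}


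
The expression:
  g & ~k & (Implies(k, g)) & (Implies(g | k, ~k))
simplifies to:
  g & ~k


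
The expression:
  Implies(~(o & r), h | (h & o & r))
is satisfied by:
  {r: True, h: True, o: True}
  {r: True, h: True, o: False}
  {h: True, o: True, r: False}
  {h: True, o: False, r: False}
  {r: True, o: True, h: False}


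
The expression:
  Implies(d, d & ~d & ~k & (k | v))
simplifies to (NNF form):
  ~d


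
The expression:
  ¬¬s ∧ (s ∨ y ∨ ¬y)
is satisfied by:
  {s: True}


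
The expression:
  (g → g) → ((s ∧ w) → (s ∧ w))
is always true.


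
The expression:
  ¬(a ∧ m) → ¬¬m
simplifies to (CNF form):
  m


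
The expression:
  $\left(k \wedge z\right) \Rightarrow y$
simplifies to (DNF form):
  $y \vee \neg k \vee \neg z$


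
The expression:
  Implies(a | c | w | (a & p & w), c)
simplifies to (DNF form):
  c | (~a & ~w)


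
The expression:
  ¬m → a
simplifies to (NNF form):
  a ∨ m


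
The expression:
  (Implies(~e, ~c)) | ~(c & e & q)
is always true.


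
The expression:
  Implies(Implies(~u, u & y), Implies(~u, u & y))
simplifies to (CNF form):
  True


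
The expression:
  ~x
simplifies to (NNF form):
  ~x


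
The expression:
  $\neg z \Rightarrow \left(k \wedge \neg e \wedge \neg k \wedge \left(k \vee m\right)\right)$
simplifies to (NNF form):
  $z$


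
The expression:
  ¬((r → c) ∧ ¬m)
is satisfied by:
  {m: True, r: True, c: False}
  {m: True, r: False, c: False}
  {m: True, c: True, r: True}
  {m: True, c: True, r: False}
  {r: True, c: False, m: False}


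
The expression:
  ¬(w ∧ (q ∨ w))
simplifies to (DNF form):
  ¬w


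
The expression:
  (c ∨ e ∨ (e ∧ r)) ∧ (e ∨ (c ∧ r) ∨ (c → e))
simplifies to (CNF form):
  (c ∨ e) ∧ (e ∨ r)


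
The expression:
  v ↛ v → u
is always true.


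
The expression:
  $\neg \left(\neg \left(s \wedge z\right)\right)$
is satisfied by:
  {z: True, s: True}


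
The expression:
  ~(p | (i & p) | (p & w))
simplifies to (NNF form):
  ~p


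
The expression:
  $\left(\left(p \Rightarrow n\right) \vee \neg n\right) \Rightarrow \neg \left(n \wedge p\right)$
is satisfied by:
  {p: False, n: False}
  {n: True, p: False}
  {p: True, n: False}


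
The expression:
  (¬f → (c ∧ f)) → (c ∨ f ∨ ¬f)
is always true.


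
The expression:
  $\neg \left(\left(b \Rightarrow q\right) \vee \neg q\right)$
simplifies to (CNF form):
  $\text{False}$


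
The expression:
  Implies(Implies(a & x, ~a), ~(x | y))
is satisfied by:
  {a: True, x: False, y: False}
  {x: False, y: False, a: False}
  {a: True, x: True, y: False}
  {a: True, y: True, x: True}


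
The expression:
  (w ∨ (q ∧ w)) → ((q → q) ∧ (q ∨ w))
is always true.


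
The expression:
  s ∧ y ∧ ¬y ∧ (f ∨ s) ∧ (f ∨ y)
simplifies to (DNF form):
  False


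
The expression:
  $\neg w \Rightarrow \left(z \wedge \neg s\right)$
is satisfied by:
  {z: True, w: True, s: False}
  {w: True, s: False, z: False}
  {z: True, w: True, s: True}
  {w: True, s: True, z: False}
  {z: True, s: False, w: False}


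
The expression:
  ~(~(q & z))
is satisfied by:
  {z: True, q: True}


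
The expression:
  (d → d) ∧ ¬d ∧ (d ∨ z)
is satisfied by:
  {z: True, d: False}


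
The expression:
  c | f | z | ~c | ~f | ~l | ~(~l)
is always true.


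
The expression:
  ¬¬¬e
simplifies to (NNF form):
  ¬e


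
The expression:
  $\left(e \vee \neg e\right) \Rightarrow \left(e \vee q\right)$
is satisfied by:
  {q: True, e: True}
  {q: True, e: False}
  {e: True, q: False}


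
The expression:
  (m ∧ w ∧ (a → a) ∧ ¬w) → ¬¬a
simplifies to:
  True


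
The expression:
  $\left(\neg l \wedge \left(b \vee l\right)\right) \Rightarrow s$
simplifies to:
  $l \vee s \vee \neg b$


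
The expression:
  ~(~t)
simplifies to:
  t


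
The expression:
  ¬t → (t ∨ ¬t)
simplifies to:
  True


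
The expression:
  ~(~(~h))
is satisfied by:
  {h: False}


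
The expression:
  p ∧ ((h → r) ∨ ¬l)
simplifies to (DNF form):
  (p ∧ r) ∨ (p ∧ ¬h) ∨ (p ∧ ¬l)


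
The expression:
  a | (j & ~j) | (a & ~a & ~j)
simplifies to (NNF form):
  a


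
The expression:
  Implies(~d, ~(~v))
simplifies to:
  d | v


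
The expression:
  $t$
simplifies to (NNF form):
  $t$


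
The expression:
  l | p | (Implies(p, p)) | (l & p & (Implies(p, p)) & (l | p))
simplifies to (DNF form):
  True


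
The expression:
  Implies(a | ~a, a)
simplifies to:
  a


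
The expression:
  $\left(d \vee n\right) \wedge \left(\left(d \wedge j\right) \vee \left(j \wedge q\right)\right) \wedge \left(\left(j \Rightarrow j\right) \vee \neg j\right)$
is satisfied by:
  {d: True, q: True, j: True, n: True}
  {d: True, q: True, j: True, n: False}
  {d: True, j: True, n: True, q: False}
  {d: True, j: True, n: False, q: False}
  {q: True, j: True, n: True, d: False}


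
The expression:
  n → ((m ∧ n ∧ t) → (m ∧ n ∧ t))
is always true.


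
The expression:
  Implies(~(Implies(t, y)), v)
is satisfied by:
  {v: True, y: True, t: False}
  {v: True, t: False, y: False}
  {y: True, t: False, v: False}
  {y: False, t: False, v: False}
  {v: True, y: True, t: True}
  {v: True, t: True, y: False}
  {y: True, t: True, v: False}


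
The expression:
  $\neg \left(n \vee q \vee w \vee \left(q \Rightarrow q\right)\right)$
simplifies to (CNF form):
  $\text{False}$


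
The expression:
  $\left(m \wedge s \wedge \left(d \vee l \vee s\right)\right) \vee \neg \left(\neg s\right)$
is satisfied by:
  {s: True}


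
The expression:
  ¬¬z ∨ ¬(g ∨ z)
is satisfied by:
  {z: True, g: False}
  {g: False, z: False}
  {g: True, z: True}


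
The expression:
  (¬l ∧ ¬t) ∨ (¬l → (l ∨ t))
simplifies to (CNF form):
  True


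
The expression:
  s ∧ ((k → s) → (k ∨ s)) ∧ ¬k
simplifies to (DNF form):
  s ∧ ¬k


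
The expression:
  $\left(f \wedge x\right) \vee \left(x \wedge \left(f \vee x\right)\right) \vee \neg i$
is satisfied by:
  {x: True, i: False}
  {i: False, x: False}
  {i: True, x: True}


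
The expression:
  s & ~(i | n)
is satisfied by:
  {s: True, n: False, i: False}


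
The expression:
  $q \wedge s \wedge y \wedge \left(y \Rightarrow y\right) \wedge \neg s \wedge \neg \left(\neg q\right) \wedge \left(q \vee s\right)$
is never true.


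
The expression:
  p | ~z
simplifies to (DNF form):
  p | ~z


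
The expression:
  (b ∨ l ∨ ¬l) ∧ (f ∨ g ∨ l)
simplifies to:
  f ∨ g ∨ l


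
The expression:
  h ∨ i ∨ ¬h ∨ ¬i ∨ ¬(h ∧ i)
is always true.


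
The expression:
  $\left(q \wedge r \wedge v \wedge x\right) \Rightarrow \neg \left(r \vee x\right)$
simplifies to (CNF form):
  $\neg q \vee \neg r \vee \neg v \vee \neg x$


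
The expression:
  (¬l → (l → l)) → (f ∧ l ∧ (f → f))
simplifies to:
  f ∧ l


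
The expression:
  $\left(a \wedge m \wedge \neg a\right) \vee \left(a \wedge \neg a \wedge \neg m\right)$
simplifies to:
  $\text{False}$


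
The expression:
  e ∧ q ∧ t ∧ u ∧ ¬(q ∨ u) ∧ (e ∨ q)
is never true.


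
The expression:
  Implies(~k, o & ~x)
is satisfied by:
  {k: True, o: True, x: False}
  {k: True, x: False, o: False}
  {k: True, o: True, x: True}
  {k: True, x: True, o: False}
  {o: True, x: False, k: False}


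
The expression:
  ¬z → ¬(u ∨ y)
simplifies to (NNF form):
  z ∨ (¬u ∧ ¬y)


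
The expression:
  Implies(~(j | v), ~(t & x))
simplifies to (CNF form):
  j | v | ~t | ~x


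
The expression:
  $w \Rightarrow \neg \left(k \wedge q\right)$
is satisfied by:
  {w: False, k: False, q: False}
  {q: True, w: False, k: False}
  {k: True, w: False, q: False}
  {q: True, k: True, w: False}
  {w: True, q: False, k: False}
  {q: True, w: True, k: False}
  {k: True, w: True, q: False}


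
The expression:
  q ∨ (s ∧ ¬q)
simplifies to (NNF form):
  q ∨ s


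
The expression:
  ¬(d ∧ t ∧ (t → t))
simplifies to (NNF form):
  ¬d ∨ ¬t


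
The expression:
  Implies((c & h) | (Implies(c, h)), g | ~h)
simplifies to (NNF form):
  g | ~h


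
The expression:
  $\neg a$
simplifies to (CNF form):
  $\neg a$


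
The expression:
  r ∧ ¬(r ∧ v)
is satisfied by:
  {r: True, v: False}


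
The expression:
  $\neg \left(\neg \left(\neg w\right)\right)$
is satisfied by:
  {w: False}


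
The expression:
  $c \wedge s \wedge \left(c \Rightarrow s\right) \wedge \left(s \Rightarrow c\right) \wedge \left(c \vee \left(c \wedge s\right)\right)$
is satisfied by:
  {c: True, s: True}


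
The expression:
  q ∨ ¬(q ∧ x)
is always true.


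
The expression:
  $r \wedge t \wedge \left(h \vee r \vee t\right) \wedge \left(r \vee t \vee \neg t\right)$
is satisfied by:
  {t: True, r: True}


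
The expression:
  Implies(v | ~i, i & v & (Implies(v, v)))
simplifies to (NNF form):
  i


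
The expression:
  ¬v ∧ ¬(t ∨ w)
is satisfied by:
  {v: False, w: False, t: False}


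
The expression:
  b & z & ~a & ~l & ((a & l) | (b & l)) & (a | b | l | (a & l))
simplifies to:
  False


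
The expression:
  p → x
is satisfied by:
  {x: True, p: False}
  {p: False, x: False}
  {p: True, x: True}


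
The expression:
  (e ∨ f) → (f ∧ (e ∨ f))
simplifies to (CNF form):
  f ∨ ¬e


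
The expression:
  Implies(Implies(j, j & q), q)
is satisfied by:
  {q: True, j: True}
  {q: True, j: False}
  {j: True, q: False}


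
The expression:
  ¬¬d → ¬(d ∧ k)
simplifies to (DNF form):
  ¬d ∨ ¬k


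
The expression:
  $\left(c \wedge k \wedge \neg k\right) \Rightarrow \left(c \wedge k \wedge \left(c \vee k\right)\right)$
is always true.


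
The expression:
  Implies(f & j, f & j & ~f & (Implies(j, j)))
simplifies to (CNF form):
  ~f | ~j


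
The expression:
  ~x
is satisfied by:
  {x: False}


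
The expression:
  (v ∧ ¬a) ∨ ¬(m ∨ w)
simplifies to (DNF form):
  (v ∧ ¬a) ∨ (¬m ∧ ¬w) ∨ (v ∧ ¬a ∧ ¬m) ∨ (v ∧ ¬a ∧ ¬w) ∨ (v ∧ ¬m ∧ ¬w) ∨ (¬a ∧ ¬m ∧ ¬w) ∨ (v ∧ ¬a ∧ ¬m ∧ ¬w)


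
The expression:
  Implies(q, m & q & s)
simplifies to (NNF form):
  ~q | (m & s)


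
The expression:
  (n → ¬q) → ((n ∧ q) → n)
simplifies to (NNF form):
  True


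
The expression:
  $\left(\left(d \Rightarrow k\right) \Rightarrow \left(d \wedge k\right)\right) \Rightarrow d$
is always true.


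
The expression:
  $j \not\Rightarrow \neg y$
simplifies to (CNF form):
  $j \wedge y$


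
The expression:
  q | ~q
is always true.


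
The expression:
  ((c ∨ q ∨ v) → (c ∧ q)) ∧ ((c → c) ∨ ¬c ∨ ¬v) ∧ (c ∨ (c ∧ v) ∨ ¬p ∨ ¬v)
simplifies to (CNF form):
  (c ∨ ¬q) ∧ (c ∨ ¬v) ∧ (q ∨ ¬c)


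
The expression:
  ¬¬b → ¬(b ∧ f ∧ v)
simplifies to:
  ¬b ∨ ¬f ∨ ¬v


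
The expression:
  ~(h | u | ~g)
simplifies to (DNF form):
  g & ~h & ~u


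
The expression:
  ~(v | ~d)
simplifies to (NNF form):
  d & ~v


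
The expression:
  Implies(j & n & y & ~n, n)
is always true.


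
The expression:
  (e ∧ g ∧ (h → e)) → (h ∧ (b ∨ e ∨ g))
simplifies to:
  h ∨ ¬e ∨ ¬g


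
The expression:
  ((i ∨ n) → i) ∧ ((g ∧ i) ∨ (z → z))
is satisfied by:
  {i: True, n: False}
  {n: False, i: False}
  {n: True, i: True}


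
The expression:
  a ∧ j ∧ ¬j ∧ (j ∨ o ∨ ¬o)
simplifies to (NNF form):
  False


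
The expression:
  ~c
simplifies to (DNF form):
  ~c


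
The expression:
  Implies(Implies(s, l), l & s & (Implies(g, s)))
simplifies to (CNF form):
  s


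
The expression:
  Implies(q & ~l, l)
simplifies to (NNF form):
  l | ~q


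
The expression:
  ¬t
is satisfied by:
  {t: False}


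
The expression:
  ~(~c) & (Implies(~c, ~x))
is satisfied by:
  {c: True}


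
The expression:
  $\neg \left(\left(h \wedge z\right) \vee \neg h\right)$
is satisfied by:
  {h: True, z: False}


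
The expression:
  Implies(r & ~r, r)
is always true.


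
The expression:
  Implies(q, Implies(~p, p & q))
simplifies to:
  p | ~q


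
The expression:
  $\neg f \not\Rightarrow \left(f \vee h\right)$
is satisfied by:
  {h: False, f: False}


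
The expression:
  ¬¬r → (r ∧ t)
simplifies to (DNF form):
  t ∨ ¬r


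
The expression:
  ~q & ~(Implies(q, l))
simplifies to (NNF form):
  False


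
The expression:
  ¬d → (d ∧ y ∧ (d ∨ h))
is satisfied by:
  {d: True}


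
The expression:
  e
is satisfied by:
  {e: True}


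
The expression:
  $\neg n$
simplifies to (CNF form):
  $\neg n$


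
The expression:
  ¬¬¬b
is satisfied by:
  {b: False}


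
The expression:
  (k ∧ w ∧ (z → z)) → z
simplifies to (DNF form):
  z ∨ ¬k ∨ ¬w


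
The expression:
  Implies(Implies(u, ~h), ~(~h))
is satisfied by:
  {h: True}


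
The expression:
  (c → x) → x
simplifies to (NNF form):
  c ∨ x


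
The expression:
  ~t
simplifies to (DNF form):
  ~t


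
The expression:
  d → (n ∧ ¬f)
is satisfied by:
  {n: True, d: False, f: False}
  {n: False, d: False, f: False}
  {f: True, n: True, d: False}
  {f: True, n: False, d: False}
  {d: True, n: True, f: False}


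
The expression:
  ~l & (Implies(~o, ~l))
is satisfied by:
  {l: False}


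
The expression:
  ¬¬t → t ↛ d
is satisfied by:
  {t: False, d: False}
  {d: True, t: False}
  {t: True, d: False}


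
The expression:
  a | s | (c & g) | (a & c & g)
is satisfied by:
  {a: True, g: True, s: True, c: True}
  {a: True, g: True, s: True, c: False}
  {a: True, s: True, c: True, g: False}
  {a: True, s: True, c: False, g: False}
  {a: True, g: True, c: True, s: False}
  {a: True, g: True, c: False, s: False}
  {a: True, c: True, s: False, g: False}
  {a: True, c: False, s: False, g: False}
  {g: True, s: True, c: True, a: False}
  {g: True, s: True, c: False, a: False}
  {s: True, c: True, a: False, g: False}
  {s: True, a: False, c: False, g: False}
  {g: True, c: True, a: False, s: False}


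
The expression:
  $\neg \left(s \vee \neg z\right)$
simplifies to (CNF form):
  $z \wedge \neg s$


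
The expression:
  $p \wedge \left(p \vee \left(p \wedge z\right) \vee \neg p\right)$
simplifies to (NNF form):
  $p$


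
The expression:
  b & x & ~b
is never true.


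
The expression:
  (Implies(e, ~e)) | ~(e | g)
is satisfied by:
  {e: False}


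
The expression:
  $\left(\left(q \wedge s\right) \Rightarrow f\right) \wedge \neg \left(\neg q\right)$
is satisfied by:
  {q: True, f: True, s: False}
  {q: True, s: False, f: False}
  {q: True, f: True, s: True}


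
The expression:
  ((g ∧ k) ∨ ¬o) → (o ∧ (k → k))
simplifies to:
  o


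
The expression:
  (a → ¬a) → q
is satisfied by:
  {a: True, q: True}
  {a: True, q: False}
  {q: True, a: False}


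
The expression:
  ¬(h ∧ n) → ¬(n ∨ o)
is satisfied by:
  {h: True, n: False, o: False}
  {n: False, o: False, h: False}
  {h: True, n: True, o: False}
  {o: True, h: True, n: True}


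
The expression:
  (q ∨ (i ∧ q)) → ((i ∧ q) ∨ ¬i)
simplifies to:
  True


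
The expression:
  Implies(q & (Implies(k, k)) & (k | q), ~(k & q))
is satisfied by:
  {k: False, q: False}
  {q: True, k: False}
  {k: True, q: False}


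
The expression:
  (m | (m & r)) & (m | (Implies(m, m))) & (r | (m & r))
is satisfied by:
  {r: True, m: True}


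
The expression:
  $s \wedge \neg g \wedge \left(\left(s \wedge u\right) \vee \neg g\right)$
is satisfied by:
  {s: True, g: False}


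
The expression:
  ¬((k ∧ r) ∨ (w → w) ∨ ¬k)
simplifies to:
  False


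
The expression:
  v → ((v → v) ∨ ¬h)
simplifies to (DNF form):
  True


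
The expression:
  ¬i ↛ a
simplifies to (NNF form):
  a ∨ ¬i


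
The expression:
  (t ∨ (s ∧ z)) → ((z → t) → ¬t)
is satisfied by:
  {t: False}


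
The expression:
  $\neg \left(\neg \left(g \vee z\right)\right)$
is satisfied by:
  {z: True, g: True}
  {z: True, g: False}
  {g: True, z: False}


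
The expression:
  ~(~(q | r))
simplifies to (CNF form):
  q | r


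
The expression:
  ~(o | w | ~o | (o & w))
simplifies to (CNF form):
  False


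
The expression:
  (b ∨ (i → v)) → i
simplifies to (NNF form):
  i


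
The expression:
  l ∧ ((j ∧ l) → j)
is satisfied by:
  {l: True}


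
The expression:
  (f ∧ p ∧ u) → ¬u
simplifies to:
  ¬f ∨ ¬p ∨ ¬u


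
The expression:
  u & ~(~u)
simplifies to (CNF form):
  u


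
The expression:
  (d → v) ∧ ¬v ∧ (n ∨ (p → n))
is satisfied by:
  {n: True, d: False, v: False, p: False}
  {n: False, d: False, v: False, p: False}
  {n: True, p: True, d: False, v: False}


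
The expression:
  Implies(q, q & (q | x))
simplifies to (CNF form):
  True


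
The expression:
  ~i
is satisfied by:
  {i: False}


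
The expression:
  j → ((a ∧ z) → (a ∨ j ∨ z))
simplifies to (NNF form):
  True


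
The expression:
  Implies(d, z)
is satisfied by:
  {z: True, d: False}
  {d: False, z: False}
  {d: True, z: True}


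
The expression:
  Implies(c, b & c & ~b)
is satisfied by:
  {c: False}


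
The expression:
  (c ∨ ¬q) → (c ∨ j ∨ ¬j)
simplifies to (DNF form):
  True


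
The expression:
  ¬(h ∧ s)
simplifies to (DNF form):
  ¬h ∨ ¬s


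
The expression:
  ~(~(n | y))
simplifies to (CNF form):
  n | y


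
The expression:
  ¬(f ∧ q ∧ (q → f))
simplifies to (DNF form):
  ¬f ∨ ¬q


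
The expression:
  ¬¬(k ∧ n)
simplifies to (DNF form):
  k ∧ n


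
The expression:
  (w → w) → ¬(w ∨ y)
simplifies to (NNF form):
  ¬w ∧ ¬y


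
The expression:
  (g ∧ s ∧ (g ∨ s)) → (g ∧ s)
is always true.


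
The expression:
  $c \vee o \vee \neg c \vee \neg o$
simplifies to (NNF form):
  $\text{True}$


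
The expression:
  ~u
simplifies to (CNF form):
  ~u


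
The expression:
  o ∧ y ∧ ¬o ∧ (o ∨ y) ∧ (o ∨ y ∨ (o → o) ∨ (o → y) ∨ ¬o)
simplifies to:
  False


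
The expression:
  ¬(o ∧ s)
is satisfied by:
  {s: False, o: False}
  {o: True, s: False}
  {s: True, o: False}


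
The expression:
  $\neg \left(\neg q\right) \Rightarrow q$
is always true.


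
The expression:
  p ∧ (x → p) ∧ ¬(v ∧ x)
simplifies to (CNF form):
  p ∧ (¬v ∨ ¬x)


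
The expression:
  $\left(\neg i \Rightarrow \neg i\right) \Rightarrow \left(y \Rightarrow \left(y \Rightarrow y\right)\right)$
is always true.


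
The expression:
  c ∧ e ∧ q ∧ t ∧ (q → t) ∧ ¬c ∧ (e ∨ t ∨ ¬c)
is never true.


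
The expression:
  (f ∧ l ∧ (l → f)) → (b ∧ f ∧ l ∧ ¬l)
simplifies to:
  ¬f ∨ ¬l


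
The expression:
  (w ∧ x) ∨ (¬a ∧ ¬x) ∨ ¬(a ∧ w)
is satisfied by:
  {x: True, w: False, a: False}
  {w: False, a: False, x: False}
  {x: True, a: True, w: False}
  {a: True, w: False, x: False}
  {x: True, w: True, a: False}
  {w: True, x: False, a: False}
  {x: True, a: True, w: True}


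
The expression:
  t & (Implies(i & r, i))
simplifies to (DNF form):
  t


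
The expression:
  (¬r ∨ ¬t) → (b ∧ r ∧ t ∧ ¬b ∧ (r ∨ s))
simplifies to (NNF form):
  r ∧ t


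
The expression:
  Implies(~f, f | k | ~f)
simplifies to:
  True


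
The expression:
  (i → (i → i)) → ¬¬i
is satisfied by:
  {i: True}


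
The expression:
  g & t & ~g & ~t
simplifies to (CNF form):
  False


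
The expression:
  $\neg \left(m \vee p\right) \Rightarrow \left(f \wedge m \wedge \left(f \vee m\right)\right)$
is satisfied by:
  {m: True, p: True}
  {m: True, p: False}
  {p: True, m: False}


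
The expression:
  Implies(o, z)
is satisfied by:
  {z: True, o: False}
  {o: False, z: False}
  {o: True, z: True}


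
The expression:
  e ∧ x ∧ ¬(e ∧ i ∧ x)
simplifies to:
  e ∧ x ∧ ¬i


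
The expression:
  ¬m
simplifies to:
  ¬m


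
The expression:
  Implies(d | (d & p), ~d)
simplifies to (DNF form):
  ~d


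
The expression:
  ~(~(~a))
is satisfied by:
  {a: False}


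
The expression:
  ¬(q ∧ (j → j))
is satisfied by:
  {q: False}


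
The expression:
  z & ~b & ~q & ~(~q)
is never true.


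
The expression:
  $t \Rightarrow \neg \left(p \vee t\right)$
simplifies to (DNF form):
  $\neg t$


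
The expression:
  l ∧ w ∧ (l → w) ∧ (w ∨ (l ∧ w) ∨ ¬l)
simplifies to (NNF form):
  l ∧ w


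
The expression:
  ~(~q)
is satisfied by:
  {q: True}


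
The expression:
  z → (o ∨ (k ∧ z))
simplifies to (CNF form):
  k ∨ o ∨ ¬z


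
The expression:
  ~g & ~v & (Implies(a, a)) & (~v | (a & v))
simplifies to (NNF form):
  ~g & ~v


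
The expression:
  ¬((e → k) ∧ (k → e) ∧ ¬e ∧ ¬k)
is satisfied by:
  {k: True, e: True}
  {k: True, e: False}
  {e: True, k: False}


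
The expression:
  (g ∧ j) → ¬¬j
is always true.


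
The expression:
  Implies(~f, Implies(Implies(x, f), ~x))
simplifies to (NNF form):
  True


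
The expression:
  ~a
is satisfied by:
  {a: False}


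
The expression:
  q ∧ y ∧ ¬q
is never true.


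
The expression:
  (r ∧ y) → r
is always true.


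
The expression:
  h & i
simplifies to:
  h & i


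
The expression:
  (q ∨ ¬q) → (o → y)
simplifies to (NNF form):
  y ∨ ¬o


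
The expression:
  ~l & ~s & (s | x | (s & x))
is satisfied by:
  {x: True, l: False, s: False}


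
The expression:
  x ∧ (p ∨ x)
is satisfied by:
  {x: True}


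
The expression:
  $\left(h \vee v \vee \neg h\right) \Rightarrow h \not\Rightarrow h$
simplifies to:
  $\text{False}$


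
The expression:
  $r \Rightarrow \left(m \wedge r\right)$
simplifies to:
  $m \vee \neg r$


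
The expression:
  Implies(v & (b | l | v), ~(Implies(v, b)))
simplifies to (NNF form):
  ~b | ~v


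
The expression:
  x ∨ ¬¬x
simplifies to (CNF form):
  x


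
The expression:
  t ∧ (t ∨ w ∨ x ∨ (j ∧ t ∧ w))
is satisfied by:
  {t: True}


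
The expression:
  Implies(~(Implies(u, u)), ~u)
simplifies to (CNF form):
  True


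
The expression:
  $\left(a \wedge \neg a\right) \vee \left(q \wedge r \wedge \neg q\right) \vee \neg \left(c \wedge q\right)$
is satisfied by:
  {c: False, q: False}
  {q: True, c: False}
  {c: True, q: False}


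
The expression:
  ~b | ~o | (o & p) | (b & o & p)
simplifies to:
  p | ~b | ~o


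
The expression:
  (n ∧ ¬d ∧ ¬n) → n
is always true.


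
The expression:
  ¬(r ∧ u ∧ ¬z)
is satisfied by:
  {z: True, u: False, r: False}
  {u: False, r: False, z: False}
  {r: True, z: True, u: False}
  {r: True, u: False, z: False}
  {z: True, u: True, r: False}
  {u: True, z: False, r: False}
  {r: True, u: True, z: True}


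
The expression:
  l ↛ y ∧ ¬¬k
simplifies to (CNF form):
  k ∧ l ∧ ¬y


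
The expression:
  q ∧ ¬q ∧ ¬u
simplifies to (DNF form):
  False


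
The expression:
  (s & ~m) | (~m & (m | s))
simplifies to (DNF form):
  s & ~m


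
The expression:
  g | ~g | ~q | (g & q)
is always true.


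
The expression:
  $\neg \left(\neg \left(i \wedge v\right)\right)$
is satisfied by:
  {i: True, v: True}


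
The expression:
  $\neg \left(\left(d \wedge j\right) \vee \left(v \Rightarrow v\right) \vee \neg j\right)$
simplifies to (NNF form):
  $\text{False}$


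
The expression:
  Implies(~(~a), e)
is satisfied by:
  {e: True, a: False}
  {a: False, e: False}
  {a: True, e: True}


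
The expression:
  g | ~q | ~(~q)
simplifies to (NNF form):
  True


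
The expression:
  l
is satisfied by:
  {l: True}


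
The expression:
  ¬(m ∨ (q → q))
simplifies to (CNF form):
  False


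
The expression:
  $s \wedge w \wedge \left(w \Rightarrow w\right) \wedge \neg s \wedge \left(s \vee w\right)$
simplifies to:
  $\text{False}$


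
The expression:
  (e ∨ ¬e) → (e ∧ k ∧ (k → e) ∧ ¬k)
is never true.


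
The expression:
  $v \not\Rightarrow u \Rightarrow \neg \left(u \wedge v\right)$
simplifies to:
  $\text{True}$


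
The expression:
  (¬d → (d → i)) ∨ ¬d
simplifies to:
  True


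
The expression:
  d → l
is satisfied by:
  {l: True, d: False}
  {d: False, l: False}
  {d: True, l: True}


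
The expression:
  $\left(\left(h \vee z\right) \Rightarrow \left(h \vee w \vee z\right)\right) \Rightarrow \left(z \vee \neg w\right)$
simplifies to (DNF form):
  $z \vee \neg w$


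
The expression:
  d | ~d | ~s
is always true.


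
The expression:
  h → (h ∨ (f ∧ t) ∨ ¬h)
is always true.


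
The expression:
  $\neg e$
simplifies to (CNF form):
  $\neg e$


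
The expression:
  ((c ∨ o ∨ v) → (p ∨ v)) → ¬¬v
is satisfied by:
  {v: True, o: True, c: True, p: False}
  {v: True, o: True, c: False, p: False}
  {v: True, c: True, o: False, p: False}
  {v: True, c: False, o: False, p: False}
  {v: True, p: True, o: True, c: True}
  {v: True, p: True, o: True, c: False}
  {v: True, p: True, o: False, c: True}
  {v: True, p: True, o: False, c: False}
  {o: True, c: True, v: False, p: False}
  {o: True, v: False, c: False, p: False}
  {c: True, v: False, o: False, p: False}


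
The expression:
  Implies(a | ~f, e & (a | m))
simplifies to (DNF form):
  (a & e) | (e & m) | (f & ~a)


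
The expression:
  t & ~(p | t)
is never true.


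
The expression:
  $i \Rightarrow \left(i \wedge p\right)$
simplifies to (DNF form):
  $p \vee \neg i$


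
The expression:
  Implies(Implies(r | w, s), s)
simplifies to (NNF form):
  r | s | w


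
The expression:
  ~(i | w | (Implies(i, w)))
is never true.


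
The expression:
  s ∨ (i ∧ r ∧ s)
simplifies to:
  s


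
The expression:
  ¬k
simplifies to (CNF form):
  ¬k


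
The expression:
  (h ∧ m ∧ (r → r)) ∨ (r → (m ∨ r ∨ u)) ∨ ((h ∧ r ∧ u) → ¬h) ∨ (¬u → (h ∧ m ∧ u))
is always true.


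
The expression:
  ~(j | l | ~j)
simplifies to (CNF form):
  False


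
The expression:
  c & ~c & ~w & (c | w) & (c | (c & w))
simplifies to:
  False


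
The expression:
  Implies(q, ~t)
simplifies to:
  ~q | ~t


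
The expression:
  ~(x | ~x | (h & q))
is never true.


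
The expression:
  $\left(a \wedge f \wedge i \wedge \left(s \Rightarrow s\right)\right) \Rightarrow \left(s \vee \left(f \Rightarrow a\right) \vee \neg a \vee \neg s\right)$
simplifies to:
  $\text{True}$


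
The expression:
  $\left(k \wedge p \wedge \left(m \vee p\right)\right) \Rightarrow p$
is always true.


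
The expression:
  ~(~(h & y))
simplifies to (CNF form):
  h & y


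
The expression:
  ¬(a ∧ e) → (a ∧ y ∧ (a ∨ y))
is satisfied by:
  {a: True, y: True, e: True}
  {a: True, y: True, e: False}
  {a: True, e: True, y: False}


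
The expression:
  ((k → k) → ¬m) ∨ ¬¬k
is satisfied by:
  {k: True, m: False}
  {m: False, k: False}
  {m: True, k: True}


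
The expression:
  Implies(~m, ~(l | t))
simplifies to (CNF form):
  (m | ~l) & (m | ~t)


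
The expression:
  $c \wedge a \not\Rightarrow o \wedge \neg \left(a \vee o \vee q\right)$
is never true.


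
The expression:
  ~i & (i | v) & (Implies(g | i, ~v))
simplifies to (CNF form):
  v & ~g & ~i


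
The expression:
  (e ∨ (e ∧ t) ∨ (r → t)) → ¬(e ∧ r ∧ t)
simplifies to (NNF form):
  ¬e ∨ ¬r ∨ ¬t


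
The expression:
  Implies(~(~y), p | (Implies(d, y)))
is always true.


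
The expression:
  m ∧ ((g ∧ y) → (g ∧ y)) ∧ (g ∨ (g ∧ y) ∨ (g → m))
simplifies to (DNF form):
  m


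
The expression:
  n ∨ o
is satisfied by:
  {n: True, o: True}
  {n: True, o: False}
  {o: True, n: False}


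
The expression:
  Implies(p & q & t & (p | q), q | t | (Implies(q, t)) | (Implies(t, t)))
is always true.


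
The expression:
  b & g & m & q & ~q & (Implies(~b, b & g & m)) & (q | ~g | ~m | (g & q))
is never true.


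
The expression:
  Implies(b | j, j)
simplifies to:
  j | ~b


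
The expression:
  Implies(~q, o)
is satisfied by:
  {q: True, o: True}
  {q: True, o: False}
  {o: True, q: False}


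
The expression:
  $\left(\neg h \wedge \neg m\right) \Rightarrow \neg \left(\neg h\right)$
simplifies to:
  $h \vee m$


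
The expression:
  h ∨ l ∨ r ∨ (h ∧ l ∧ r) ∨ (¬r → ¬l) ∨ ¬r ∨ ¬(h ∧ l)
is always true.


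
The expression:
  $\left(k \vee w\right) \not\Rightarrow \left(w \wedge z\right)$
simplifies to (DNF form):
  $\left(k \wedge \neg w\right) \vee \left(w \wedge \neg z\right)$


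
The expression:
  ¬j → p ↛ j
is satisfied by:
  {p: True, j: True}
  {p: True, j: False}
  {j: True, p: False}


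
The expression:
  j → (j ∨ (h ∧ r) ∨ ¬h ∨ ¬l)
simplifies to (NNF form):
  True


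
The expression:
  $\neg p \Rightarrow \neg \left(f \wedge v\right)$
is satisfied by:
  {p: True, v: False, f: False}
  {v: False, f: False, p: False}
  {f: True, p: True, v: False}
  {f: True, v: False, p: False}
  {p: True, v: True, f: False}
  {v: True, p: False, f: False}
  {f: True, v: True, p: True}


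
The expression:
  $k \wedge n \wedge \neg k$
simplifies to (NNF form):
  $\text{False}$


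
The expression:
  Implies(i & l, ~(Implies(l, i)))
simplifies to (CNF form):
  ~i | ~l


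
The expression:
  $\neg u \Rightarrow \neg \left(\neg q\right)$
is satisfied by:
  {q: True, u: True}
  {q: True, u: False}
  {u: True, q: False}


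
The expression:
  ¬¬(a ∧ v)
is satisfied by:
  {a: True, v: True}


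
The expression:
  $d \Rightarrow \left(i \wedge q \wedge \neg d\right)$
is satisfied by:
  {d: False}


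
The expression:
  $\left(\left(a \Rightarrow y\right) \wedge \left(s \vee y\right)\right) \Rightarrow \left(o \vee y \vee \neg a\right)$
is always true.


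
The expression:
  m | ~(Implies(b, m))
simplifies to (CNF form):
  b | m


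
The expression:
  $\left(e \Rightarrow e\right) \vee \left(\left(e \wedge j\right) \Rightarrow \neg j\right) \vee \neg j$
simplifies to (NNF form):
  $\text{True}$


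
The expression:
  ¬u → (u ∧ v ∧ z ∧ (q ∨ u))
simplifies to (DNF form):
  u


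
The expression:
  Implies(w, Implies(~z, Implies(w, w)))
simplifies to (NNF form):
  True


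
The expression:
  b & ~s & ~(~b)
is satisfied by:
  {b: True, s: False}


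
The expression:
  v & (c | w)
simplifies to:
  v & (c | w)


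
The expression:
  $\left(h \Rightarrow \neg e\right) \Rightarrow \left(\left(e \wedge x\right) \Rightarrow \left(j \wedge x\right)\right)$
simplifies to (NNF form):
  $h \vee j \vee \neg e \vee \neg x$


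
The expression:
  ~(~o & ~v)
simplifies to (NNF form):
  o | v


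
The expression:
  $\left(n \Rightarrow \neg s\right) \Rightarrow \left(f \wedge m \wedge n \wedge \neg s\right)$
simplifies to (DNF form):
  $\left(n \wedge s\right) \vee \left(f \wedge m \wedge n\right) \vee \left(f \wedge n \wedge s\right) \vee \left(m \wedge n \wedge s\right)$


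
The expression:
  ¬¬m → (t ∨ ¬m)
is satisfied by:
  {t: True, m: False}
  {m: False, t: False}
  {m: True, t: True}


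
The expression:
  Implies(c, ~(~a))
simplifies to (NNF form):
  a | ~c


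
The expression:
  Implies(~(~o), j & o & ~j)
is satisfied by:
  {o: False}


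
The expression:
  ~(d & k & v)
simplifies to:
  ~d | ~k | ~v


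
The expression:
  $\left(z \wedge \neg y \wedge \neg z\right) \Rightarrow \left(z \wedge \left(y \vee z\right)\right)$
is always true.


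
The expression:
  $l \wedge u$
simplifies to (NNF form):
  $l \wedge u$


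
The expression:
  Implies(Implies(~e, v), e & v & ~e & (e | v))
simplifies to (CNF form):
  ~e & ~v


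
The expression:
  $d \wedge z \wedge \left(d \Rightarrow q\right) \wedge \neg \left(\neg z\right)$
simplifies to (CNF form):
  $d \wedge q \wedge z$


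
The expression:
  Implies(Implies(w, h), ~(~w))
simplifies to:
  w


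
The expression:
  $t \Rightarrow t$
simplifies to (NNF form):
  $\text{True}$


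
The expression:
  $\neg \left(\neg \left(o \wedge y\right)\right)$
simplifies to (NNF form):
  $o \wedge y$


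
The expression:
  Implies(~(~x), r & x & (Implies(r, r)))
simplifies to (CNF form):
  r | ~x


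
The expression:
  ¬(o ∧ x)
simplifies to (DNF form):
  ¬o ∨ ¬x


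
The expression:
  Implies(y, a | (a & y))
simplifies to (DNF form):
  a | ~y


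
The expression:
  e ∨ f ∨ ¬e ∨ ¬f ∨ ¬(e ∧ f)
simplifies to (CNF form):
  True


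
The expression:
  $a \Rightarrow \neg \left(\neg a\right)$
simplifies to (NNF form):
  $\text{True}$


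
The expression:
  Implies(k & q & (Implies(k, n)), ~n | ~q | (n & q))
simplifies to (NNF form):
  True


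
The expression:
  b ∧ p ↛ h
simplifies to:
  b ∧ p ∧ ¬h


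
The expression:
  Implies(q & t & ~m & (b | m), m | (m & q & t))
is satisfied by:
  {m: True, t: False, b: False, q: False}
  {q: False, t: False, m: False, b: False}
  {q: True, m: True, t: False, b: False}
  {q: True, t: False, m: False, b: False}
  {b: True, m: True, q: False, t: False}
  {b: True, q: False, t: False, m: False}
  {b: True, q: True, m: True, t: False}
  {b: True, q: True, t: False, m: False}
  {m: True, t: True, b: False, q: False}
  {t: True, b: False, m: False, q: False}
  {q: True, t: True, m: True, b: False}
  {q: True, t: True, b: False, m: False}
  {m: True, t: True, b: True, q: False}
  {t: True, b: True, q: False, m: False}
  {q: True, t: True, b: True, m: True}


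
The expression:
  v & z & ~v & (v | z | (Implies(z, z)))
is never true.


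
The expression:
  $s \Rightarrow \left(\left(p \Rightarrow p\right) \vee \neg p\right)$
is always true.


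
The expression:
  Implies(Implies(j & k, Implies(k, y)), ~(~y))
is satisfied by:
  {y: True, k: True, j: True}
  {y: True, k: True, j: False}
  {y: True, j: True, k: False}
  {y: True, j: False, k: False}
  {k: True, j: True, y: False}


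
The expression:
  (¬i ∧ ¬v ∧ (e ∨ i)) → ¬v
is always true.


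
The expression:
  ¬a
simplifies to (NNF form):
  ¬a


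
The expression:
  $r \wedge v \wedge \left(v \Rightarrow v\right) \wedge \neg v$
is never true.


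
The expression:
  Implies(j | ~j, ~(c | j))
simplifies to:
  ~c & ~j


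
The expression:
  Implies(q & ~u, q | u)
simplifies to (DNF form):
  True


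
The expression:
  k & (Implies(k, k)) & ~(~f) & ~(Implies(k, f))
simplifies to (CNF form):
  False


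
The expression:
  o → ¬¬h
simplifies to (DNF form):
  h ∨ ¬o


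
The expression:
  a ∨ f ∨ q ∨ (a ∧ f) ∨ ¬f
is always true.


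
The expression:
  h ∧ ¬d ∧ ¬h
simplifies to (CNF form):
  False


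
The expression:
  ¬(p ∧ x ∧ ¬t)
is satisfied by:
  {t: True, p: False, x: False}
  {p: False, x: False, t: False}
  {x: True, t: True, p: False}
  {x: True, p: False, t: False}
  {t: True, p: True, x: False}
  {p: True, t: False, x: False}
  {x: True, p: True, t: True}
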